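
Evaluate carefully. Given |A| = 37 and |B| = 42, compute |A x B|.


The Cartesian product A x B contains all ordered pairs (a, b).
|A x B| = |A| * |B| = 37 * 42 = 1554

1554


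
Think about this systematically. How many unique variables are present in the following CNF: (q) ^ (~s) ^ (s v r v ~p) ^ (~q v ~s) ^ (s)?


Identify each variable that appears in the formula.
Variables found: p, q, r, s
Count = 4

4


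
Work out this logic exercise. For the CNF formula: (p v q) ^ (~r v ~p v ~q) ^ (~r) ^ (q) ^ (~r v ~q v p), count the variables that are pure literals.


Check each variable for pure literal status:
p: mixed (not pure)
q: mixed (not pure)
r: pure negative
Pure literal count = 1

1


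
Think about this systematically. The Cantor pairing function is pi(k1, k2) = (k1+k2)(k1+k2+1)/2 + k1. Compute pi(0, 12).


k1 + k2 = 12
(k1+k2)(k1+k2+1)/2 = 12 * 13 / 2 = 78
pi = 78 + 0 = 78

78


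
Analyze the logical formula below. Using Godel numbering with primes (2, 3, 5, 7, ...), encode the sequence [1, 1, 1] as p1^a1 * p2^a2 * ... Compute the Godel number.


Encode each element as an exponent of the corresponding prime:
  2^1 = 2
  3^1 = 3
  5^1 = 5
Product = 2 * 3 * 5 = 30

30


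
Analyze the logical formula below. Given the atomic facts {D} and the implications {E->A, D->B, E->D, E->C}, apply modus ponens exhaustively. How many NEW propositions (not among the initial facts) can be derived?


Initial facts: {D}
Apply modus ponens to closure:
  D and D->B  =>  B
Final known: {B, D}
New propositions: {B}
Count = 1

1


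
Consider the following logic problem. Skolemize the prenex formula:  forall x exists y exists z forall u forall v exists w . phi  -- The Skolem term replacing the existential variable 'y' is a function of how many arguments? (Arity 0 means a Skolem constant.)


Quantifier prefix: forall x exists y exists z forall u forall v exists w
'y' is existentially quantified at position 2.
Universal variables preceding it: x
Skolem function arity = 1

1


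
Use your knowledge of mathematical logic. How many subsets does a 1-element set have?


The power set of a set with n elements has 2^n elements.
|P(S)| = 2^1 = 2

2


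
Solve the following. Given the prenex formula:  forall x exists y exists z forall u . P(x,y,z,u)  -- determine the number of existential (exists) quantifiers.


Quantifier prefix: forall x exists y exists z forall u
Mark each quantifier type:
  U E E U
Universal count = 2, Existential count = 2
Asked for existential (exists) quantifiers: 2

2


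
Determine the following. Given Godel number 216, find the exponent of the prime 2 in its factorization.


Factorize 216 by dividing by 2 repeatedly.
Division steps: 2 divides 216 exactly 3 time(s).
Exponent of 2 = 3

3


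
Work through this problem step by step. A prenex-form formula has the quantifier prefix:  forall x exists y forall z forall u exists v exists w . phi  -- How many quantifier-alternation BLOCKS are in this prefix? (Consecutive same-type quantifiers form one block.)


Quantifier-type sequence: A E A A E E  (A=forall, E=exists)
Group into maximal same-type runs:
  Ax1 | Ex1 | Ax2 | Ex2
Number of blocks = 4

4


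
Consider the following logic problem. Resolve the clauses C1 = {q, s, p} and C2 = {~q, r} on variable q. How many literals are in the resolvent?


Remove q from C1 and ~q from C2.
C1 remainder: {s, p}
C2 remainder: {r}
Union (resolvent): {p, r, s}
Resolvent has 3 literal(s).

3


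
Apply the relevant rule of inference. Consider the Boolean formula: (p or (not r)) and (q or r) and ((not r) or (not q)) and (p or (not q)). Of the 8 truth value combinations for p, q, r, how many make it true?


Evaluate all 8 assignments for p, q, r:
p=0, q=0, r=0: 0
p=0, q=0, r=1: 0
p=0, q=1, r=0: 0
p=0, q=1, r=1: 0
p=1, q=0, r=0: 0
p=1, q=0, r=1: 1
p=1, q=1, r=0: 1
p=1, q=1, r=1: 0
Satisfying count = 2

2


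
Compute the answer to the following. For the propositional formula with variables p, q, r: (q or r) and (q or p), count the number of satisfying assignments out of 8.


Evaluate all 8 assignments for p, q, r:
p=0, q=0, r=0: 0
p=0, q=0, r=1: 0
p=0, q=1, r=0: 1
p=0, q=1, r=1: 1
p=1, q=0, r=0: 0
p=1, q=0, r=1: 1
p=1, q=1, r=0: 1
p=1, q=1, r=1: 1
Satisfying count = 5

5


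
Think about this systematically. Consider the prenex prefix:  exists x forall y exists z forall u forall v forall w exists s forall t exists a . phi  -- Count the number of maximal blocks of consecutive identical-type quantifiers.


Quantifier-type sequence: E A E A A A E A E  (A=forall, E=exists)
Group into maximal same-type runs:
  Ex1 | Ax1 | Ex1 | Ax3 | Ex1 | Ax1 | Ex1
Number of blocks = 7

7


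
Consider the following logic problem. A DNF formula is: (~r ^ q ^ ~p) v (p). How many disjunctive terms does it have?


A DNF formula is a disjunction of terms (conjunctions).
Terms are separated by v.
Counting the disjuncts: 2 terms.

2


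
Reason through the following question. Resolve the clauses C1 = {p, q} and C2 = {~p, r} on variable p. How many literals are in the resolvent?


Remove p from C1 and ~p from C2.
C1 remainder: {q}
C2 remainder: {r}
Union (resolvent): {q, r}
Resolvent has 2 literal(s).

2


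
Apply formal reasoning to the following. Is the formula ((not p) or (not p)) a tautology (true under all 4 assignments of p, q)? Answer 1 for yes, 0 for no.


Check all 4 assignments:
p=0, q=0: 1
p=0, q=1: 1
p=1, q=0: 0
p=1, q=1: 0
Satisfying count = 2/4.
Tautology iff count = 4: no.

0


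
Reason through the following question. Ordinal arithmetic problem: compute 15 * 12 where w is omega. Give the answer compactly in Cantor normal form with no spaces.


Compute 15 * 12.
Ordinal * is associative and left-distributive over +, but NOT commutative; for finite n>1, n*w = w but w*n stays w*n.
Both finite; ordinal * agrees with natural *: 15 * 12 = 180.
Result = 180

180


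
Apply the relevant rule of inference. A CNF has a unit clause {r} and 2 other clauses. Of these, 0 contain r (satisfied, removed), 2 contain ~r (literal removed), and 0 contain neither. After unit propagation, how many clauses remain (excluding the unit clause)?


Satisfied (removed): 0
Shortened (remain): 2
Unchanged (remain): 0
Remaining = 2 + 0 = 2

2


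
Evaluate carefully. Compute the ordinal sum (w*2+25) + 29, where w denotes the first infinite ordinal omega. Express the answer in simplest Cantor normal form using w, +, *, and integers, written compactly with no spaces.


Compute (w*2+25) + 29.
Ordinal + is associative but NOT commutative; for finite n>0, n + w = w but w + n stays w+n.
By associativity: (w*2+25) + 29 = w*2 + (25+29) = w*2+54.
Result = w*2+54

w*2+54


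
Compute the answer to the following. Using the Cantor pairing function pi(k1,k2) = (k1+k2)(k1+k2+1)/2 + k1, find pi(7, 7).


k1 + k2 = 14
(k1+k2)(k1+k2+1)/2 = 14 * 15 / 2 = 105
pi = 105 + 7 = 112

112


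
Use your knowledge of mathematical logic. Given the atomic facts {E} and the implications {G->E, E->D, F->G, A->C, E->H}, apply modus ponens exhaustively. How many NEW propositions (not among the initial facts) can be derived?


Initial facts: {E}
Apply modus ponens to closure:
  E and E->D  =>  D
  E and E->H  =>  H
Final known: {D, E, H}
New propositions: {D, H}
Count = 2

2


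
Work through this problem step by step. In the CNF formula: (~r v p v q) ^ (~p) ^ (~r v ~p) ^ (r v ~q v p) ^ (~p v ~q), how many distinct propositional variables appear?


Identify each variable that appears in the formula.
Variables found: p, q, r
Count = 3

3


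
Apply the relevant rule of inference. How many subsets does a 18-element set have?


The power set of a set with n elements has 2^n elements.
|P(S)| = 2^18 = 262144

262144


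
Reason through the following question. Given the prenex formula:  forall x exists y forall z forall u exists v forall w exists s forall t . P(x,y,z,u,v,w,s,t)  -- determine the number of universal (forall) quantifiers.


Quantifier prefix: forall x exists y forall z forall u exists v forall w exists s forall t
Mark each quantifier type:
  U E U U E U E U
Universal count = 5, Existential count = 3
Asked for universal (forall) quantifiers: 5

5


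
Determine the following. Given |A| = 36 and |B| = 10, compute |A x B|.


The Cartesian product A x B contains all ordered pairs (a, b).
|A x B| = |A| * |B| = 36 * 10 = 360

360


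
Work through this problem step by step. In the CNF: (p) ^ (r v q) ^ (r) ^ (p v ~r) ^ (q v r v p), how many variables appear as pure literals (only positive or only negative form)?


Check each variable for pure literal status:
p: pure positive
q: pure positive
r: mixed (not pure)
Pure literal count = 2

2


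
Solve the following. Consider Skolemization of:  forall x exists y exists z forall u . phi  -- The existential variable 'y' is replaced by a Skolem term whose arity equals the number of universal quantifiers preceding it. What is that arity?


Quantifier prefix: forall x exists y exists z forall u
'y' is existentially quantified at position 2.
Universal variables preceding it: x
Skolem function arity = 1

1


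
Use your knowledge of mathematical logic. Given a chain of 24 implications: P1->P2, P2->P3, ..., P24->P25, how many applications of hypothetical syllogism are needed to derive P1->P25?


With 24 implications in a chain connecting 25 propositions:
P1->P2, P2->P3, ..., P24->P25
Steps needed = (number of implications) - 1 = 24 - 1 = 23

23


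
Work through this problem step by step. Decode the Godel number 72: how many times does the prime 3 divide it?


Factorize 72 by dividing by 3 repeatedly.
Division steps: 3 divides 72 exactly 2 time(s).
Exponent of 3 = 2

2


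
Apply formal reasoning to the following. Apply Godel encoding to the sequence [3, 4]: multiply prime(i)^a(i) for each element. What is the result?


Encode each element as an exponent of the corresponding prime:
  2^3 = 8
  3^4 = 81
Product = 8 * 81 = 648

648


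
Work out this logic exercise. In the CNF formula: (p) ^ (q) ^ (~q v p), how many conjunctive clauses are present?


A CNF formula is a conjunction of clauses.
Clauses are separated by ^.
Counting the conjuncts: 3 clauses.

3


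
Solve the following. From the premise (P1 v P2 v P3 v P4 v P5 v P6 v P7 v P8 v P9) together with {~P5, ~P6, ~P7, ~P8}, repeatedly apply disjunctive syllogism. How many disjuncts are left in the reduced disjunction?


Original disjuncts (9): P1, P2, P3, P4, P5, P6, P7, P8, P9
Negated (eliminate): ~P5, ~P6, ~P7, ~P8
Remaining disjuncts: P1, P2, P3, P4, P9
Count = 9 - 4 = 5

5


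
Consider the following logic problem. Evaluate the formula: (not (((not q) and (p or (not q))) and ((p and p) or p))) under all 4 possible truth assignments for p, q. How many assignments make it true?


Check all 4 assignments:
p=0, q=0: 1
p=0, q=1: 1
p=1, q=0: 0
p=1, q=1: 1
Count of True = 3

3


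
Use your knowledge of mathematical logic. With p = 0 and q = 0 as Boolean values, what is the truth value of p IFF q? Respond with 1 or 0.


p = 0, q = 0
Operation: p IFF q
Evaluate: 0 IFF 0 = 1

1


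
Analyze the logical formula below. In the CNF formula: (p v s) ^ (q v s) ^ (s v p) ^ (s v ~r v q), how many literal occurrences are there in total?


Counting literals in each clause:
Clause 1: 2 literal(s)
Clause 2: 2 literal(s)
Clause 3: 2 literal(s)
Clause 4: 3 literal(s)
Total = 9

9


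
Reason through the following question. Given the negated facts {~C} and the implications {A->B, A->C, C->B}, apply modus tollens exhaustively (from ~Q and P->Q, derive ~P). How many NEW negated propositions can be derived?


Initial negated facts: {~C}
Apply modus tollens to closure:
  ~C and A->C  =>  ~A
Final negated: {~A, ~C}
New negations: {~A}
Count = 1

1


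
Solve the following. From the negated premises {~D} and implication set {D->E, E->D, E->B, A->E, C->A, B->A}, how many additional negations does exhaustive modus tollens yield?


Initial negated facts: {~D}
Apply modus tollens to closure:
  ~D and E->D  =>  ~E
  ~E and A->E  =>  ~A
  ~A and C->A  =>  ~C
  ~A and B->A  =>  ~B
Final negated: {~A, ~B, ~C, ~D, ~E}
New negations: {~A, ~B, ~C, ~E}
Count = 4

4


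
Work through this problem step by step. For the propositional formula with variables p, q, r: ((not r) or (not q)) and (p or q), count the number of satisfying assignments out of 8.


Evaluate all 8 assignments for p, q, r:
p=0, q=0, r=0: 0
p=0, q=0, r=1: 0
p=0, q=1, r=0: 1
p=0, q=1, r=1: 0
p=1, q=0, r=0: 1
p=1, q=0, r=1: 1
p=1, q=1, r=0: 1
p=1, q=1, r=1: 0
Satisfying count = 4

4


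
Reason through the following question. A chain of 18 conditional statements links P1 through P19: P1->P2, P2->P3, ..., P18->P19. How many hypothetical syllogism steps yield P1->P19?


With 18 implications in a chain connecting 19 propositions:
P1->P2, P2->P3, ..., P18->P19
Steps needed = (number of implications) - 1 = 18 - 1 = 17

17


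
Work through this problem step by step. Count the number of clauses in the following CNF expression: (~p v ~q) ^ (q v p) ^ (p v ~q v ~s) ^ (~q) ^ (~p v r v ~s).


A CNF formula is a conjunction of clauses.
Clauses are separated by ^.
Counting the conjuncts: 5 clauses.

5


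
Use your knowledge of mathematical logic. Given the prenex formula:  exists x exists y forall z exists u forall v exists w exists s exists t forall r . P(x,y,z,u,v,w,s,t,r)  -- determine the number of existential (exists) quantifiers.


Quantifier prefix: exists x exists y forall z exists u forall v exists w exists s exists t forall r
Mark each quantifier type:
  E E U E U E E E U
Universal count = 3, Existential count = 6
Asked for existential (exists) quantifiers: 6

6


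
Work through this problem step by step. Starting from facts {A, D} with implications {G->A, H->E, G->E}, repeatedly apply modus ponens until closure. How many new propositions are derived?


Initial facts: {A, D}
Apply modus ponens to closure:
  (no implication fires)
Final known: {A, D}
New propositions: {(none)}
Count = 0

0


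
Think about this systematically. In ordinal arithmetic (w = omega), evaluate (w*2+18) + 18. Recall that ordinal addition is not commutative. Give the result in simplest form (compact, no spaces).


Compute (w*2+18) + 18.
Ordinal + is associative but NOT commutative; for finite n>0, n + w = w but w + n stays w+n.
By associativity: (w*2+18) + 18 = w*2 + (18+18) = w*2+36.
Result = w*2+36

w*2+36


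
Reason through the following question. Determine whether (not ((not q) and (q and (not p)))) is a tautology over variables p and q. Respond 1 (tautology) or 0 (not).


Check all 4 assignments:
p=0, q=0: 1
p=0, q=1: 1
p=1, q=0: 1
p=1, q=1: 1
Satisfying count = 4/4.
Tautology iff count = 4: yes.

1


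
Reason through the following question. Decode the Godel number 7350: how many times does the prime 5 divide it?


Factorize 7350 by dividing by 5 repeatedly.
Division steps: 5 divides 7350 exactly 2 time(s).
Exponent of 5 = 2

2


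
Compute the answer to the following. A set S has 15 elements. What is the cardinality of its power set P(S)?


The power set of a set with n elements has 2^n elements.
|P(S)| = 2^15 = 32768

32768


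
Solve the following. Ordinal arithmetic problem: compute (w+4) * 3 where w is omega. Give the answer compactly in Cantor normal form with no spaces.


Compute (w+4) * 3.
Ordinal * is associative and left-distributive over +, but NOT commutative; for finite n>1, n*w = w but w*n stays w*n.
(w+4) * 3 = (w+4) repeated 3 times. Each intermediate +4 is absorbed by the following w; only the last survives: w*3+4.
Result = w*3+4

w*3+4


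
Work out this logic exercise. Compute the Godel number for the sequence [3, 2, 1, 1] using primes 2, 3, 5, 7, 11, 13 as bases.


Encode each element as an exponent of the corresponding prime:
  2^3 = 8
  3^2 = 9
  5^1 = 5
  7^1 = 7
Product = 8 * 9 * 5 * 7 = 2520

2520


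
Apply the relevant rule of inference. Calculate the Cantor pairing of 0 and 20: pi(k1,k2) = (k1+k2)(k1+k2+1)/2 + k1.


k1 + k2 = 20
(k1+k2)(k1+k2+1)/2 = 20 * 21 / 2 = 210
pi = 210 + 0 = 210

210


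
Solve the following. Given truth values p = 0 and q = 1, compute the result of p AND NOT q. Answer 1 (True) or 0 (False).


p = 0, q = 1
Operation: p AND NOT q
Evaluate: 0 AND NOT 1 = 0

0


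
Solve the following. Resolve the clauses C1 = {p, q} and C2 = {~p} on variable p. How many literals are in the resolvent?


Remove p from C1 and ~p from C2.
C1 remainder: {q}
C2 remainder: {}
Union (resolvent): {q}
Resolvent has 1 literal(s).

1


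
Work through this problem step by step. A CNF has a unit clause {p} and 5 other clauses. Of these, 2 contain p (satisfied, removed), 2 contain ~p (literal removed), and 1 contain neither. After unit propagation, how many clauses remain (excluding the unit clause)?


Satisfied (removed): 2
Shortened (remain): 2
Unchanged (remain): 1
Remaining = 2 + 1 = 3

3


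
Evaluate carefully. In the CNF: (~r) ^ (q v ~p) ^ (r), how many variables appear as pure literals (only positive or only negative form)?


Check each variable for pure literal status:
p: pure negative
q: pure positive
r: mixed (not pure)
Pure literal count = 2

2


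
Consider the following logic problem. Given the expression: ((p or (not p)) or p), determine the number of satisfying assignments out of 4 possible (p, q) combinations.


Check all 4 assignments:
p=0, q=0: 1
p=0, q=1: 1
p=1, q=0: 1
p=1, q=1: 1
Count of True = 4

4


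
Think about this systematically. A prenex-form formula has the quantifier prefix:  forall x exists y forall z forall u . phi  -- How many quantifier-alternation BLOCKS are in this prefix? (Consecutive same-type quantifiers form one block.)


Quantifier-type sequence: A E A A  (A=forall, E=exists)
Group into maximal same-type runs:
  Ax1 | Ex1 | Ax2
Number of blocks = 3

3


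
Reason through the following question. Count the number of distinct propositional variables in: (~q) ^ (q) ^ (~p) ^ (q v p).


Identify each variable that appears in the formula.
Variables found: p, q
Count = 2

2


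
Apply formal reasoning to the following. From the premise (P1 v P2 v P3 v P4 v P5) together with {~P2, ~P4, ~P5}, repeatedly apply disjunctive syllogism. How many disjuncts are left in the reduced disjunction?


Original disjuncts (5): P1, P2, P3, P4, P5
Negated (eliminate): ~P2, ~P4, ~P5
Remaining disjuncts: P1, P3
Count = 5 - 3 = 2

2


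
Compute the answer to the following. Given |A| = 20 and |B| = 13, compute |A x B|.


The Cartesian product A x B contains all ordered pairs (a, b).
|A x B| = |A| * |B| = 20 * 13 = 260

260


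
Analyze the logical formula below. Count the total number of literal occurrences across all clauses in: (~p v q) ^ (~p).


Counting literals in each clause:
Clause 1: 2 literal(s)
Clause 2: 1 literal(s)
Total = 3

3


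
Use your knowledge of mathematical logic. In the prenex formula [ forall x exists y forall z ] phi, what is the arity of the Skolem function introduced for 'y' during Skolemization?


Quantifier prefix: forall x exists y forall z
'y' is existentially quantified at position 2.
Universal variables preceding it: x
Skolem function arity = 1

1


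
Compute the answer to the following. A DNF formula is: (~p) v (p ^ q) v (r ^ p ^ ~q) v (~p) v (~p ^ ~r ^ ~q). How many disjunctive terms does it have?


A DNF formula is a disjunction of terms (conjunctions).
Terms are separated by v.
Counting the disjuncts: 5 terms.

5


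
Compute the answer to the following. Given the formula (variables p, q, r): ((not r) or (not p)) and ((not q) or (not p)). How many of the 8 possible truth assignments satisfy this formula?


Evaluate all 8 assignments for p, q, r:
p=0, q=0, r=0: 1
p=0, q=0, r=1: 1
p=0, q=1, r=0: 1
p=0, q=1, r=1: 1
p=1, q=0, r=0: 1
p=1, q=0, r=1: 0
p=1, q=1, r=0: 0
p=1, q=1, r=1: 0
Satisfying count = 5

5


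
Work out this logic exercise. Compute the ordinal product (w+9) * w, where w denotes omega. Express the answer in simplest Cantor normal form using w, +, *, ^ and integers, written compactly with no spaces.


Compute (w+9) * w.
Ordinal * is associative and left-distributive over +, but NOT commutative; for finite n>1, n*w = w but w*n stays w*n.
(w+9) * w = sup{(w+9)*k : k<w} = sup{w*k+9} = w^2 (the +9 tail is absorbed in the limit).
Result = w^2

w^2


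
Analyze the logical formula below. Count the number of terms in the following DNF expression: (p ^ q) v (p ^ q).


A DNF formula is a disjunction of terms (conjunctions).
Terms are separated by v.
Counting the disjuncts: 2 terms.

2


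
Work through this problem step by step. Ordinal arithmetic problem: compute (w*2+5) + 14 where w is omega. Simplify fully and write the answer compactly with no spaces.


Compute (w*2+5) + 14.
Ordinal + is associative but NOT commutative; for finite n>0, n + w = w but w + n stays w+n.
By associativity: (w*2+5) + 14 = w*2 + (5+14) = w*2+19.
Result = w*2+19

w*2+19


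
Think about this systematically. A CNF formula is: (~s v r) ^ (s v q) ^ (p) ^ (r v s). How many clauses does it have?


A CNF formula is a conjunction of clauses.
Clauses are separated by ^.
Counting the conjuncts: 4 clauses.

4


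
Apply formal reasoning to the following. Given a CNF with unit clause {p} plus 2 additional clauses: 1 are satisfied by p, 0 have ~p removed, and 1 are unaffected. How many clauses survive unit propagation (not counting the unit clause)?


Satisfied (removed): 1
Shortened (remain): 0
Unchanged (remain): 1
Remaining = 0 + 1 = 1

1


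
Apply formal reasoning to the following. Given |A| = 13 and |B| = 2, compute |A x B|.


The Cartesian product A x B contains all ordered pairs (a, b).
|A x B| = |A| * |B| = 13 * 2 = 26

26


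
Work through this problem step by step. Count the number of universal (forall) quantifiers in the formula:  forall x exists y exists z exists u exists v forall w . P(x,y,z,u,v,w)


Quantifier prefix: forall x exists y exists z exists u exists v forall w
Mark each quantifier type:
  U E E E E U
Universal count = 2, Existential count = 4
Asked for universal (forall) quantifiers: 2

2


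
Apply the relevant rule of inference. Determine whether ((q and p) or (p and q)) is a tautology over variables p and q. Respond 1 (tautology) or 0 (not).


Check all 4 assignments:
p=0, q=0: 0
p=0, q=1: 0
p=1, q=0: 0
p=1, q=1: 1
Satisfying count = 1/4.
Tautology iff count = 4: no.

0


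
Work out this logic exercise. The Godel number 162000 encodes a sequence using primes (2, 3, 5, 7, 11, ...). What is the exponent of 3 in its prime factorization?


Factorize 162000 by dividing by 3 repeatedly.
Division steps: 3 divides 162000 exactly 4 time(s).
Exponent of 3 = 4

4


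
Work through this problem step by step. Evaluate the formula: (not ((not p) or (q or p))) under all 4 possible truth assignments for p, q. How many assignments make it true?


Check all 4 assignments:
p=0, q=0: 0
p=0, q=1: 0
p=1, q=0: 0
p=1, q=1: 0
Count of True = 0

0


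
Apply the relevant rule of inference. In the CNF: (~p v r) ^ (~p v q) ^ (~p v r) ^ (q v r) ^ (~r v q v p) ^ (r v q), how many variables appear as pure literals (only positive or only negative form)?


Check each variable for pure literal status:
p: mixed (not pure)
q: pure positive
r: mixed (not pure)
Pure literal count = 1

1


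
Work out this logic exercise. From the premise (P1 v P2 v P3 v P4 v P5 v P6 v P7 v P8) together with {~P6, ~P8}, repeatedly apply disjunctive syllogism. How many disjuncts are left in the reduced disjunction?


Original disjuncts (8): P1, P2, P3, P4, P5, P6, P7, P8
Negated (eliminate): ~P6, ~P8
Remaining disjuncts: P1, P2, P3, P4, P5, P7
Count = 8 - 2 = 6

6


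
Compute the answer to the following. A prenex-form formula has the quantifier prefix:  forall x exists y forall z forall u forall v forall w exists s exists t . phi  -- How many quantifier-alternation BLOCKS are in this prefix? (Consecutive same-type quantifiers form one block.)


Quantifier-type sequence: A E A A A A E E  (A=forall, E=exists)
Group into maximal same-type runs:
  Ax1 | Ex1 | Ax4 | Ex2
Number of blocks = 4

4


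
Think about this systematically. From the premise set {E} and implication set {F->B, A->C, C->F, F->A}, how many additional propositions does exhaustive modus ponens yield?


Initial facts: {E}
Apply modus ponens to closure:
  (no implication fires)
Final known: {E}
New propositions: {(none)}
Count = 0

0


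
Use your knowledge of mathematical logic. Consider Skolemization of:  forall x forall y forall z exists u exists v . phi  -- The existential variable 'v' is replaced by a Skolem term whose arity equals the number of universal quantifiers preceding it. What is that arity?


Quantifier prefix: forall x forall y forall z exists u exists v
'v' is existentially quantified at position 5.
Universal variables preceding it: x, y, z
Skolem function arity = 3

3


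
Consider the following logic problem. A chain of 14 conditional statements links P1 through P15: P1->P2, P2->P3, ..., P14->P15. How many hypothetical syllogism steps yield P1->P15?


With 14 implications in a chain connecting 15 propositions:
P1->P2, P2->P3, ..., P14->P15
Steps needed = (number of implications) - 1 = 14 - 1 = 13

13


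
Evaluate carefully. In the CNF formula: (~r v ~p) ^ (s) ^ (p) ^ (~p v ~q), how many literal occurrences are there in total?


Counting literals in each clause:
Clause 1: 2 literal(s)
Clause 2: 1 literal(s)
Clause 3: 1 literal(s)
Clause 4: 2 literal(s)
Total = 6

6


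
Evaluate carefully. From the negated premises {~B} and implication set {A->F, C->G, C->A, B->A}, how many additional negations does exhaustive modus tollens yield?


Initial negated facts: {~B}
Apply modus tollens to closure:
  (no implication fires)
Final negated: {~B}
New negations: {(none)}
Count = 0

0


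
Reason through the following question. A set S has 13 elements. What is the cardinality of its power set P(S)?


The power set of a set with n elements has 2^n elements.
|P(S)| = 2^13 = 8192

8192


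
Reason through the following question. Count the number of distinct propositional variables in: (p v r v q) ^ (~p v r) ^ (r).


Identify each variable that appears in the formula.
Variables found: p, q, r
Count = 3

3


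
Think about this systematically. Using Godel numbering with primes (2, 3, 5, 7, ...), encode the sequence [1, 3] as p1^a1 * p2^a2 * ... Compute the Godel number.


Encode each element as an exponent of the corresponding prime:
  2^1 = 2
  3^3 = 27
Product = 2 * 27 = 54

54


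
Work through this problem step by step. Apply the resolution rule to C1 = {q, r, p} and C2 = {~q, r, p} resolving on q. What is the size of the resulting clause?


Remove q from C1 and ~q from C2.
C1 remainder: {r, p}
C2 remainder: {r, p}
Union (resolvent): {p, r}
Resolvent has 2 literal(s).

2


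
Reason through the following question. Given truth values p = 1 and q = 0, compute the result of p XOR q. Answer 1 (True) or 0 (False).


p = 1, q = 0
Operation: p XOR q
Evaluate: 1 XOR 0 = 1

1


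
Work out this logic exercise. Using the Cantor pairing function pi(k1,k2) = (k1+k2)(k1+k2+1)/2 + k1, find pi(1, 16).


k1 + k2 = 17
(k1+k2)(k1+k2+1)/2 = 17 * 18 / 2 = 153
pi = 153 + 1 = 154

154


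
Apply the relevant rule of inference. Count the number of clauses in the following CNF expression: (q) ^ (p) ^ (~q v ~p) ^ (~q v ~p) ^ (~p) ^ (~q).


A CNF formula is a conjunction of clauses.
Clauses are separated by ^.
Counting the conjuncts: 6 clauses.

6


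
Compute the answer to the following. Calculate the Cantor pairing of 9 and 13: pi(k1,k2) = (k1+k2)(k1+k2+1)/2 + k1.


k1 + k2 = 22
(k1+k2)(k1+k2+1)/2 = 22 * 23 / 2 = 253
pi = 253 + 9 = 262

262


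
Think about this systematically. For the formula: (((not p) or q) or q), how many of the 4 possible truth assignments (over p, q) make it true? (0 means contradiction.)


Check all 4 assignments:
p=0, q=0: 1
p=0, q=1: 1
p=1, q=0: 0
p=1, q=1: 1
Count of True = 3

3


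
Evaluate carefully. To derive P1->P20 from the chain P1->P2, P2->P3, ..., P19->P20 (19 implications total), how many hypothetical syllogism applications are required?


With 19 implications in a chain connecting 20 propositions:
P1->P2, P2->P3, ..., P19->P20
Steps needed = (number of implications) - 1 = 19 - 1 = 18

18


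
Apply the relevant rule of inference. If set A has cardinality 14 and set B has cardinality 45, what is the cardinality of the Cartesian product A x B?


The Cartesian product A x B contains all ordered pairs (a, b).
|A x B| = |A| * |B| = 14 * 45 = 630

630


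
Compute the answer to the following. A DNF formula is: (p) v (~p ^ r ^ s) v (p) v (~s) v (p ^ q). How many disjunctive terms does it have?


A DNF formula is a disjunction of terms (conjunctions).
Terms are separated by v.
Counting the disjuncts: 5 terms.

5


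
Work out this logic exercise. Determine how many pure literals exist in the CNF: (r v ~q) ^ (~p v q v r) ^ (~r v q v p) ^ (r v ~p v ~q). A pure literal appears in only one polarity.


Check each variable for pure literal status:
p: mixed (not pure)
q: mixed (not pure)
r: mixed (not pure)
Pure literal count = 0

0


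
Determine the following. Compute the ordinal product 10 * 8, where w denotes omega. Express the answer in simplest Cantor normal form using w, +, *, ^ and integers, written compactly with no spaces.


Compute 10 * 8.
Ordinal * is associative and left-distributive over +, but NOT commutative; for finite n>1, n*w = w but w*n stays w*n.
Both finite; ordinal * agrees with natural *: 10 * 8 = 80.
Result = 80

80


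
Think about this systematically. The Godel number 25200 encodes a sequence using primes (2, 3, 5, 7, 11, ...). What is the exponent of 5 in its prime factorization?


Factorize 25200 by dividing by 5 repeatedly.
Division steps: 5 divides 25200 exactly 2 time(s).
Exponent of 5 = 2

2


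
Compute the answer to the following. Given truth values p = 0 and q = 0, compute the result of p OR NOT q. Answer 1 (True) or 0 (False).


p = 0, q = 0
Operation: p OR NOT q
Evaluate: 0 OR NOT 0 = 1

1


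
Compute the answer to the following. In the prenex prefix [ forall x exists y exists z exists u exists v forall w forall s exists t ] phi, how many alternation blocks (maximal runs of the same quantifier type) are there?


Quantifier-type sequence: A E E E E A A E  (A=forall, E=exists)
Group into maximal same-type runs:
  Ax1 | Ex4 | Ax2 | Ex1
Number of blocks = 4

4


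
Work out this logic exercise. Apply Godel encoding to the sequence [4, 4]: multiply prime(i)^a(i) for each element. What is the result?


Encode each element as an exponent of the corresponding prime:
  2^4 = 16
  3^4 = 81
Product = 16 * 81 = 1296

1296


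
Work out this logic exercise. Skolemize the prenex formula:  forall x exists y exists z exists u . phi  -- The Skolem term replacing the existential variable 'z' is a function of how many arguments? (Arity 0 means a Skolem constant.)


Quantifier prefix: forall x exists y exists z exists u
'z' is existentially quantified at position 3.
Universal variables preceding it: x
Skolem function arity = 1

1


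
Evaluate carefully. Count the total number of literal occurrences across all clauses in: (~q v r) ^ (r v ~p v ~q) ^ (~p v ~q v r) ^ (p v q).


Counting literals in each clause:
Clause 1: 2 literal(s)
Clause 2: 3 literal(s)
Clause 3: 3 literal(s)
Clause 4: 2 literal(s)
Total = 10

10


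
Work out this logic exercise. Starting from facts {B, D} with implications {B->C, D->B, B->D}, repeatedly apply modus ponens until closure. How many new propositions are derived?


Initial facts: {B, D}
Apply modus ponens to closure:
  B and B->C  =>  C
Final known: {B, C, D}
New propositions: {C}
Count = 1

1


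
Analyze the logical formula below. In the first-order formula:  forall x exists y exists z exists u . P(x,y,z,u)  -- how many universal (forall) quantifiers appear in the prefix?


Quantifier prefix: forall x exists y exists z exists u
Mark each quantifier type:
  U E E E
Universal count = 1, Existential count = 3
Asked for universal (forall) quantifiers: 1

1


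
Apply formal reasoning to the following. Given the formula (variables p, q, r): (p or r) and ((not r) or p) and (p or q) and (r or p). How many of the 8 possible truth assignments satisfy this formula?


Evaluate all 8 assignments for p, q, r:
p=0, q=0, r=0: 0
p=0, q=0, r=1: 0
p=0, q=1, r=0: 0
p=0, q=1, r=1: 0
p=1, q=0, r=0: 1
p=1, q=0, r=1: 1
p=1, q=1, r=0: 1
p=1, q=1, r=1: 1
Satisfying count = 4

4


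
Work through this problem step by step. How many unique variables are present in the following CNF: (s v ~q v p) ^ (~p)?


Identify each variable that appears in the formula.
Variables found: p, q, s
Count = 3

3


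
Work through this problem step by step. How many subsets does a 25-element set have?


The power set of a set with n elements has 2^n elements.
|P(S)| = 2^25 = 33554432

33554432


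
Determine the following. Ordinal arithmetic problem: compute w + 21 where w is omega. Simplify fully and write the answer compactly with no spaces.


Compute w + 21.
Ordinal + is associative but NOT commutative; for finite n>0, n + w = w but w + n stays w+n.
w + 21 is already in normal form (a successor ordinal beyond w).
Result = w+21

w+21


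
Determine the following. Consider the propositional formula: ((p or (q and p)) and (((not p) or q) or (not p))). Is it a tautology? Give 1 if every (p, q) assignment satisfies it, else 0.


Check all 4 assignments:
p=0, q=0: 0
p=0, q=1: 0
p=1, q=0: 0
p=1, q=1: 1
Satisfying count = 1/4.
Tautology iff count = 4: no.

0


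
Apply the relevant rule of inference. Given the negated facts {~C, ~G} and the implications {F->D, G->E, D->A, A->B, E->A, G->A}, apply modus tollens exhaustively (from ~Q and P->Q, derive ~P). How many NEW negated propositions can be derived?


Initial negated facts: {~C, ~G}
Apply modus tollens to closure:
  (no implication fires)
Final negated: {~C, ~G}
New negations: {(none)}
Count = 0

0


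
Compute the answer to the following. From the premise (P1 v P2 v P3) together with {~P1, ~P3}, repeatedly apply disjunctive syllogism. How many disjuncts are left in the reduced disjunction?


Original disjuncts (3): P1, P2, P3
Negated (eliminate): ~P1, ~P3
Remaining disjuncts: P2
Count = 3 - 2 = 1

1


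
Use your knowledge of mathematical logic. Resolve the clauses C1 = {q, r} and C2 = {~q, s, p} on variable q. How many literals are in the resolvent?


Remove q from C1 and ~q from C2.
C1 remainder: {r}
C2 remainder: {s, p}
Union (resolvent): {p, r, s}
Resolvent has 3 literal(s).

3


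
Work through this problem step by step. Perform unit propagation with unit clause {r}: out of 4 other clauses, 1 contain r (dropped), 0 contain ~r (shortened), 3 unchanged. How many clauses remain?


Satisfied (removed): 1
Shortened (remain): 0
Unchanged (remain): 3
Remaining = 0 + 3 = 3

3


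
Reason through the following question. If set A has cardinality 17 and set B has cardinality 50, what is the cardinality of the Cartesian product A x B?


The Cartesian product A x B contains all ordered pairs (a, b).
|A x B| = |A| * |B| = 17 * 50 = 850

850


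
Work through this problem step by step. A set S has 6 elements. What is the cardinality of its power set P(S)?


The power set of a set with n elements has 2^n elements.
|P(S)| = 2^6 = 64

64


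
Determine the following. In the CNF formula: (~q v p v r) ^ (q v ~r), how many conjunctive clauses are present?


A CNF formula is a conjunction of clauses.
Clauses are separated by ^.
Counting the conjuncts: 2 clauses.

2


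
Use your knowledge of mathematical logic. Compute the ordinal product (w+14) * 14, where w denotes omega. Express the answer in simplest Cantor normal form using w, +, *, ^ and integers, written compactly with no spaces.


Compute (w+14) * 14.
Ordinal * is associative and left-distributive over +, but NOT commutative; for finite n>1, n*w = w but w*n stays w*n.
(w+14) * 14 = (w+14) repeated 14 times. Each intermediate +14 is absorbed by the following w; only the last survives: w*14+14.
Result = w*14+14

w*14+14


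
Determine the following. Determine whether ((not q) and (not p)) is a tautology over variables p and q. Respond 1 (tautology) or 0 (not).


Check all 4 assignments:
p=0, q=0: 1
p=0, q=1: 0
p=1, q=0: 0
p=1, q=1: 0
Satisfying count = 1/4.
Tautology iff count = 4: no.

0


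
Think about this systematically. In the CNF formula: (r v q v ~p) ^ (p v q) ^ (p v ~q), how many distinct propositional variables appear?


Identify each variable that appears in the formula.
Variables found: p, q, r
Count = 3

3


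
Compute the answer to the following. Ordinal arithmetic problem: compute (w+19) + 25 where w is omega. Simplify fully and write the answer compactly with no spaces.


Compute (w+19) + 25.
Ordinal + is associative but NOT commutative; for finite n>0, n + w = w but w + n stays w+n.
By associativity: (w+19) + 25 = w + (19+25) = w+44.
Result = w+44

w+44


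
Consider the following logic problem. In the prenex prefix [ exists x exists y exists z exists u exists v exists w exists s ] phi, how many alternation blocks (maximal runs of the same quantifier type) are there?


Quantifier-type sequence: E E E E E E E  (A=forall, E=exists)
Group into maximal same-type runs:
  Ex7
Number of blocks = 1

1


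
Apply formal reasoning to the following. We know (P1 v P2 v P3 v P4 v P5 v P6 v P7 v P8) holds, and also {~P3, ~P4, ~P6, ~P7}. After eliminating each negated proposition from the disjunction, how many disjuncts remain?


Original disjuncts (8): P1, P2, P3, P4, P5, P6, P7, P8
Negated (eliminate): ~P3, ~P4, ~P6, ~P7
Remaining disjuncts: P1, P2, P5, P8
Count = 8 - 4 = 4

4


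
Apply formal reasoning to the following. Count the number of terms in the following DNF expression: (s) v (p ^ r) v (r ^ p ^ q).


A DNF formula is a disjunction of terms (conjunctions).
Terms are separated by v.
Counting the disjuncts: 3 terms.

3


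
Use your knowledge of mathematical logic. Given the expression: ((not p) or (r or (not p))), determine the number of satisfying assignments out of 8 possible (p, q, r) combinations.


Check all 8 assignments:
p=0, q=0, r=0: 1
p=0, q=0, r=1: 1
p=0, q=1, r=0: 1
p=0, q=1, r=1: 1
p=1, q=0, r=0: 0
p=1, q=0, r=1: 1
p=1, q=1, r=0: 0
p=1, q=1, r=1: 1
Count of True = 6

6


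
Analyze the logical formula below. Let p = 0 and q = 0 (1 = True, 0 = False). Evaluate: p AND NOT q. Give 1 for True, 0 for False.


p = 0, q = 0
Operation: p AND NOT q
Evaluate: 0 AND NOT 0 = 0

0


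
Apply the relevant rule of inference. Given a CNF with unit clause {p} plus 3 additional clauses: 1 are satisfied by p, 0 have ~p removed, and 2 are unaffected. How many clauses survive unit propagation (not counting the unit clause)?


Satisfied (removed): 1
Shortened (remain): 0
Unchanged (remain): 2
Remaining = 0 + 2 = 2

2


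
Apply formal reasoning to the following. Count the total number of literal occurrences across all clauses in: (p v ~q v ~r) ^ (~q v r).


Counting literals in each clause:
Clause 1: 3 literal(s)
Clause 2: 2 literal(s)
Total = 5

5


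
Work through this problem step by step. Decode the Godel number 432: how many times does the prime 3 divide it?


Factorize 432 by dividing by 3 repeatedly.
Division steps: 3 divides 432 exactly 3 time(s).
Exponent of 3 = 3

3


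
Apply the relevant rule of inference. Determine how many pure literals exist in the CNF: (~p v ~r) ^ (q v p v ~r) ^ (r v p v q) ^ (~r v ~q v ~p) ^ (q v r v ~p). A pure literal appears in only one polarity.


Check each variable for pure literal status:
p: mixed (not pure)
q: mixed (not pure)
r: mixed (not pure)
Pure literal count = 0

0
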